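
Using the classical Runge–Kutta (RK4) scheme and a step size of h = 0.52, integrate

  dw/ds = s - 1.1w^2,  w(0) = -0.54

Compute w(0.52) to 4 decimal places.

-0.6059

RK4: k1 = f(s_n, w_n); k2 = f(s_n + h/2, w_n + (h/2)·k1); k3 = f(s_n + h/2, w_n + (h/2)·k2); k4 = f(s_n + h, w_n + h·k3); w_{n+1} = w_n + (h/6)·(k1 + 2k2 + 2k3 + k4).
s=0.000000, w=-0.540000:
  k1 = f(0.000000, -0.540000) = -0.320760
  k2 = f(0.260000, -0.623398) = -0.167487
  k3 = f(0.260000, -0.583547) = -0.114579
  k4 = f(0.520000, -0.599581) = 0.124553
  w ← -0.540000 + (0.52/6)·(k1 + 2k2 + 2k3 + k4) = -0.605896
w(0.52) ≈ -0.6059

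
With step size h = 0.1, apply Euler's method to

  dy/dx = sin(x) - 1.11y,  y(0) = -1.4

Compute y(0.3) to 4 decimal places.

-0.9549

Euler: y_{n+1} = y_n + h·f(x_n, y_n).
x=0.000000, y=-1.400000: f=1.554000 → y ← -1.400000 + 0.1·1.554000 = -1.244600
x=0.100000, y=-1.244600: f=1.481339 → y ← -1.244600 + 0.1·1.481339 = -1.096466
x=0.200000, y=-1.096466: f=1.415747 → y ← -1.096466 + 0.1·1.415747 = -0.954891
y(0.3) ≈ -0.9549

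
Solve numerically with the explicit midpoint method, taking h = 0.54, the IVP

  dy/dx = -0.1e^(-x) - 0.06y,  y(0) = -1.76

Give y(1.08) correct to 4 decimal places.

-1.7122

Midpoint: k1 = f(x_n, y_n); k2 = f(x_n + h/2, y_n + (h/2)·k1); y_{n+1} = y_n + h·k2.
x=0.000000, y=-1.760000:
  k1 = f(0.000000, -1.760000) = 0.005600
  k2 = f(0.270000, -1.758488) = 0.029171
  y ← -1.760000 + 0.54·0.029171 = -1.744247
x=0.540000, y=-1.744247:
  k1 = f(0.540000, -1.744247) = 0.046380
  k2 = f(0.810000, -1.731725) = 0.059418
  y ← -1.744247 + 0.54·0.059418 = -1.712162
y(1.08) ≈ -1.7122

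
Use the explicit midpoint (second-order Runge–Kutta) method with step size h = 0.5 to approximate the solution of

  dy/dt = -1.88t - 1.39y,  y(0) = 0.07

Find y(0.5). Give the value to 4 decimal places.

Midpoint: k1 = f(t_n, y_n); k2 = f(t_n + h/2, y_n + (h/2)·k1); y_{n+1} = y_n + h·k2.
t=0.000000, y=0.070000:
  k1 = f(0.000000, 0.070000) = -0.097300
  k2 = f(0.250000, 0.045675) = -0.533488
  y ← 0.070000 + 0.5·(-0.533488) = -0.196744
y(0.5) ≈ -0.1967

-0.1967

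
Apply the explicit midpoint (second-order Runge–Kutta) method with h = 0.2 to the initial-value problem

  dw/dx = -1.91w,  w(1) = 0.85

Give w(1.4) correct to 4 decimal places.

Midpoint: k1 = f(x_n, w_n); k2 = f(x_n + h/2, w_n + (h/2)·k1); w_{n+1} = w_n + h·k2.
x=1.000000, w=0.850000:
  k1 = f(1.000000, 0.850000) = -1.623500
  k2 = f(1.100000, 0.687650) = -1.313411
  w ← 0.850000 + 0.2·(-1.313411) = 0.587318
x=1.200000, w=0.587318:
  k1 = f(1.200000, 0.587318) = -1.121777
  k2 = f(1.300000, 0.475140) = -0.907517
  w ← 0.587318 + 0.2·(-0.907517) = 0.405814
w(1.4) ≈ 0.4058

0.4058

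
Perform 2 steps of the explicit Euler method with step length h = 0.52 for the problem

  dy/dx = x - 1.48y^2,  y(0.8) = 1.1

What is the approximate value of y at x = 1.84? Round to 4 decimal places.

1.0080

Euler: y_{n+1} = y_n + h·f(x_n, y_n).
x=0.800000, y=1.100000: f=-0.990800 → y ← 1.100000 + 0.52·(-0.990800) = 0.584784
x=1.320000, y=0.584784: f=0.813881 → y ← 0.584784 + 0.52·0.813881 = 1.008002
y(1.84) ≈ 1.0080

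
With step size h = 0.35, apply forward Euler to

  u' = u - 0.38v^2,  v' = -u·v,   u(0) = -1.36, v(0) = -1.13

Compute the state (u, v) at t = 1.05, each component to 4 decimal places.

Euler on (u,v): u_{n+1} = u_n + h·u', v_{n+1} = v_n + h·v'.
0.000000: (-1.360000, -1.130000); f=(-1.845222, -1.536800) → (-2.005828, -1.667880)
0.350000: (-2.005828, -1.667880); f=(-3.062921, -3.345480) → (-3.077850, -2.838798)
0.700000: (-3.077850, -2.838798); f=(-6.140184, -8.737394) → (-5.226914, -5.896886)
(u(1.05), v(1.05)) ≈ (-5.2269, -5.8969)

-5.2269, -5.8969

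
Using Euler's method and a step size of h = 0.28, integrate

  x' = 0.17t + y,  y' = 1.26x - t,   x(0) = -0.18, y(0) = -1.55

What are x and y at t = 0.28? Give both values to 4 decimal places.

Euler on (x,y): x_{n+1} = x_n + h·x', y_{n+1} = y_n + h·y'.
0.000000: (-0.180000, -1.550000); f=(-1.550000, -0.226800) → (-0.614000, -1.613504)
(x(0.28), y(0.28)) ≈ (-0.6140, -1.6135)

-0.6140, -1.6135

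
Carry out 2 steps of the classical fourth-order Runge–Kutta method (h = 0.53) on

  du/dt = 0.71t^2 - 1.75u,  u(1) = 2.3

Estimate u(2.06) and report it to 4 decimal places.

RK4: k1 = f(t_n, u_n); k2 = f(t_n + h/2, u_n + (h/2)·k1); k3 = f(t_n + h/2, u_n + (h/2)·k2); k4 = f(t_n + h, u_n + h·k3); u_{n+1} = u_n + (h/6)·(k1 + 2k2 + 2k3 + k4).
t=1.000000, u=2.300000:
  k1 = f(1.000000, 2.300000) = -3.315000
  k2 = f(1.265000, 1.421525) = -1.351509
  k3 = f(1.265000, 1.941850) = -2.262078
  k4 = f(1.530000, 1.101099) = -0.264884
  u ← 2.300000 + (0.53/6)·(k1 + 2k2 + 2k3 + k4) = 1.345377
t=1.530000, u=1.345377:
  k1 = f(1.530000, 1.345377) = -0.692370
  k2 = f(1.795000, 1.161899) = 0.254315
  k3 = f(1.795000, 1.412770) = -0.184710
  k4 = f(2.060000, 1.247480) = 0.829866
  u ← 1.345377 + (0.53/6)·(k1 + 2k2 + 2k3 + k4) = 1.369819
u(2.06) ≈ 1.3698

1.3698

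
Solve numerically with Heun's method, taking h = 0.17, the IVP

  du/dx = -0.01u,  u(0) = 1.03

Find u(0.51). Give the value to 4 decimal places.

1.0248

Heun: k1 = f(x_n, u_n); k2 = f(x_n + h, u_n + h·k1); u_{n+1} = u_n + (h/2)·(k1 + k2).
x=0.000000, u=1.030000:
  k1 = f(0.000000, 1.030000) = -0.010300
  k2 = f(0.170000, 1.028249) = -0.010282
  u ← 1.030000 + (0.17/2)·(-0.010300 + (-0.010282)) = 1.028250
x=0.170000, u=1.028250:
  k1 = f(0.170000, 1.028250) = -0.010283
  k2 = f(0.340000, 1.026502) = -0.010265
  u ← 1.028250 + (0.17/2)·(-0.010283 + (-0.010265)) = 1.026504
x=0.340000, u=1.026504:
  k1 = f(0.340000, 1.026504) = -0.010265
  k2 = f(0.510000, 1.024759) = -0.010248
  u ← 1.026504 + (0.17/2)·(-0.010265 + (-0.010248)) = 1.024760
u(0.51) ≈ 1.0248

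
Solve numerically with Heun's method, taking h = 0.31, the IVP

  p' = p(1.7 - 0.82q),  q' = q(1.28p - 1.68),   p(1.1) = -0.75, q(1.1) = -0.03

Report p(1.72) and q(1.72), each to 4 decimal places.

Heun on (p,q): k1 = f(t_n, state_n); k2 = f(t_n + h, state_n + h·k1); state_{n+1} = state_n + (h/2)·(k1 + k2).
1.100000: (-0.750000, -0.030000)
  k1 = (-1.293450, 0.079200)
  predictor → (-1.150969, -0.005448)
  k2 = (-1.961790, 0.017179)
  → (-1.254562, -0.015061)
1.410000: (-1.254562, -0.015061)
  k1 = (-2.148250, 0.049489)
  predictor → (-1.920520, 0.000280)
  k2 = (-3.264442, -0.001160)
  → (-2.093529, -0.007570)
(p(1.72), q(1.72)) ≈ (-2.0935, -0.0076)

-2.0935, -0.0076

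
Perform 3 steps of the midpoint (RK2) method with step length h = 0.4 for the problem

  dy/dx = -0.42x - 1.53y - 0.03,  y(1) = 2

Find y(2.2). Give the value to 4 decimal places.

Midpoint: k1 = f(x_n, y_n); k2 = f(x_n + h/2, y_n + (h/2)·k1); y_{n+1} = y_n + h·k2.
x=1.000000, y=2.000000:
  k1 = f(1.000000, 2.000000) = -3.510000
  k2 = f(1.200000, 1.298000) = -2.519940
  y ← 2.000000 + 0.4·(-2.519940) = 0.992024
x=1.400000, y=0.992024:
  k1 = f(1.400000, 0.992024) = -2.135797
  k2 = f(1.600000, 0.564865) = -1.566243
  y ← 0.992024 + 0.4·(-1.566243) = 0.365527
x=1.800000, y=0.365527:
  k1 = f(1.800000, 0.365527) = -1.345256
  k2 = f(2.000000, 0.096476) = -1.017608
  y ← 0.365527 + 0.4·(-1.017608) = -0.041516
y(2.2) ≈ -0.0415

-0.0415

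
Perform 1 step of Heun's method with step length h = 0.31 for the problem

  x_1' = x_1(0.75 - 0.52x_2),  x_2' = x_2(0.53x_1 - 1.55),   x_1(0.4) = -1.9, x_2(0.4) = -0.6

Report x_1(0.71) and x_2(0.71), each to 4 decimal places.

-2.5317, -0.3065

Heun on (x_1,x_2): k1 = f(t_n, state_n); k2 = f(t_n + h, state_n + h·k1); state_{n+1} = state_n + (h/2)·(k1 + k2).
0.400000: (-1.900000, -0.600000)
  k1 = (-2.017800, 1.534200)
  predictor → (-2.525518, -0.124398)
  k2 = (-2.057507, 0.359327)
  → (-2.531673, -0.306503)
(x_1(0.71), x_2(0.71)) ≈ (-2.5317, -0.3065)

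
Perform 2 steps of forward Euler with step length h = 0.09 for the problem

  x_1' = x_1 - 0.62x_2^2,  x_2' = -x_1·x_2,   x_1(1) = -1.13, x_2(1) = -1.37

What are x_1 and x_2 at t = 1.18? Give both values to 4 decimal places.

Euler on (x_1,x_2): x_1_{n+1} = x_1_n + h·x_1', x_2_{n+1} = x_2_n + h·x_2'.
1.000000: (-1.130000, -1.370000); f=(-2.293678, -1.548100) → (-1.336431, -1.509329)
1.090000: (-1.336431, -1.509329); f=(-2.748837, -2.017114) → (-1.583826, -1.690869)
(x_1(1.18), x_2(1.18)) ≈ (-1.5838, -1.6909)

-1.5838, -1.6909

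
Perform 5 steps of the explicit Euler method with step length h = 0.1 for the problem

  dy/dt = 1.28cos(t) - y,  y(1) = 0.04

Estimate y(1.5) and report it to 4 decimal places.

Euler: y_{n+1} = y_n + h·f(t_n, y_n).
t=1.000000, y=0.040000: f=0.651587 → y ← 0.040000 + 0.1·0.651587 = 0.105159
t=1.100000, y=0.105159: f=0.475444 → y ← 0.105159 + 0.1·0.475444 = 0.152703
t=1.200000, y=0.152703: f=0.311115 → y ← 0.152703 + 0.1·0.311115 = 0.183815
t=1.300000, y=0.183815: f=0.158584 → y ← 0.183815 + 0.1·0.158584 = 0.199673
t=1.400000, y=0.199673: f=0.017885 → y ← 0.199673 + 0.1·0.017885 = 0.201461
y(1.5) ≈ 0.2015

0.2015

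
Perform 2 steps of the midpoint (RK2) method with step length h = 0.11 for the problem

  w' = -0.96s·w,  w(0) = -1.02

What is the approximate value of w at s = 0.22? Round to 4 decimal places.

-0.9965

Midpoint: k1 = f(s_n, w_n); k2 = f(s_n + h/2, w_n + (h/2)·k1); w_{n+1} = w_n + h·k2.
s=0.000000, w=-1.020000:
  k1 = f(0.000000, -1.020000) = 0.000000
  k2 = f(0.055000, -1.020000) = 0.053856
  w ← -1.020000 + 0.11·0.053856 = -1.014076
s=0.110000, w=-1.014076:
  k1 = f(0.110000, -1.014076) = 0.107086
  k2 = f(0.165000, -1.008186) = 0.159697
  w ← -1.014076 + 0.11·0.159697 = -0.996509
w(0.22) ≈ -0.9965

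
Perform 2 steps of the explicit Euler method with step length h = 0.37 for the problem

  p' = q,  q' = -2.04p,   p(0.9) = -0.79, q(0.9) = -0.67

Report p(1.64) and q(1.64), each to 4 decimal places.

Euler on (p,q): p_{n+1} = p_n + h·p', q_{n+1} = q_n + h·q'.
0.900000: (-0.790000, -0.670000); f=(-0.670000, 1.611600) → (-1.037900, -0.073708)
1.270000: (-1.037900, -0.073708); f=(-0.073708, 2.117316) → (-1.065172, 0.709699)
(p(1.64), q(1.64)) ≈ (-1.0652, 0.7097)

-1.0652, 0.7097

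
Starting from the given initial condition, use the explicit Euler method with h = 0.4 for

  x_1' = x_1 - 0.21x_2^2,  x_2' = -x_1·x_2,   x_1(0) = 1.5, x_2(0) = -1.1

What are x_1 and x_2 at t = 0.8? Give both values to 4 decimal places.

2.7814, -0.0883

Euler on (x_1,x_2): x_1_{n+1} = x_1_n + h·x_1', x_2_{n+1} = x_2_n + h·x_2'.
0.000000: (1.500000, -1.100000); f=(1.245900, 1.650000) → (1.998360, -0.440000)
0.400000: (1.998360, -0.440000); f=(1.957704, 0.879278) → (2.781442, -0.088289)
(x_1(0.8), x_2(0.8)) ≈ (2.7814, -0.0883)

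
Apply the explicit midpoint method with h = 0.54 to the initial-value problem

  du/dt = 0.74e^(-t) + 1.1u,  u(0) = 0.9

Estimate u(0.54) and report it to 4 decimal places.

Midpoint: k1 = f(t_n, u_n); k2 = f(t_n + h/2, u_n + (h/2)·k1); u_{n+1} = u_n + h·k2.
t=0.000000, u=0.900000:
  k1 = f(0.000000, 0.900000) = 1.730000
  k2 = f(0.270000, 1.367100) = 2.068711
  u ← 0.900000 + 0.54·2.068711 = 2.017104
u(0.54) ≈ 2.0171

2.0171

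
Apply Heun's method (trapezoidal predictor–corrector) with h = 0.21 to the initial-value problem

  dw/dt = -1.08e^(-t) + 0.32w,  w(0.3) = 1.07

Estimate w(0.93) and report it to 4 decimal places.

0.8880

Heun: k1 = f(t_n, w_n); k2 = f(t_n + h, w_n + h·k1); w_{n+1} = w_n + (h/2)·(k1 + k2).
t=0.300000, w=1.070000:
  k1 = f(0.300000, 1.070000) = -0.457684
  k2 = f(0.510000, 0.973886) = -0.336892
  w ← 1.070000 + (0.21/2)·(-0.457684 + (-0.336892)) = 0.986570
t=0.510000, w=0.986570:
  k1 = f(0.510000, 0.986570) = -0.332833
  k2 = f(0.720000, 0.916675) = -0.232357
  w ← 0.986570 + (0.21/2)·(-0.332833 + (-0.232357)) = 0.927225
t=0.720000, w=0.927225:
  k1 = f(0.720000, 0.927225) = -0.228981
  k2 = f(0.930000, 0.879139) = -0.144794
  w ← 0.927225 + (0.21/2)·(-0.228981 + (-0.144794)) = 0.887978
w(0.93) ≈ 0.8880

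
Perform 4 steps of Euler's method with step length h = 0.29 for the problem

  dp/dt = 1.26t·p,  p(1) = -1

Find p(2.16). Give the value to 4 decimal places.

Euler: p_{n+1} = p_n + h·f(t_n, p_n).
t=1.000000, p=-1.000000: f=-1.260000 → p ← -1.000000 + 0.29·(-1.260000) = -1.365400
t=1.290000, p=-1.365400: f=-2.219321 → p ← -1.365400 + 0.29·(-2.219321) = -2.009003
t=1.580000, p=-2.009003: f=-3.999523 → p ← -2.009003 + 0.29·(-3.999523) = -3.168865
t=1.870000, p=-3.168865: f=-7.466480 → p ← -3.168865 + 0.29·(-7.466480) = -5.334144
p(2.16) ≈ -5.3341

-5.3341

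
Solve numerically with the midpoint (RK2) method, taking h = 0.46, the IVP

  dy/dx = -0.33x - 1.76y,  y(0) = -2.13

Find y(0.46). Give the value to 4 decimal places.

Midpoint: k1 = f(x_n, y_n); k2 = f(x_n + h/2, y_n + (h/2)·k1); y_{n+1} = y_n + h·k2.
x=0.000000, y=-2.130000:
  k1 = f(0.000000, -2.130000) = 3.748800
  k2 = f(0.230000, -1.267776) = 2.155386
  y ← -2.130000 + 0.46·2.155386 = -1.138523
y(0.46) ≈ -1.1385

-1.1385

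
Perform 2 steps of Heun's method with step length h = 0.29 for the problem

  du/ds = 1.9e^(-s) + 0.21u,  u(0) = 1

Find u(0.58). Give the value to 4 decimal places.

2.0321

Heun: k1 = f(s_n, u_n); k2 = f(s_n + h, u_n + h·k1); u_{n+1} = u_n + (h/2)·(k1 + k2).
s=0.000000, u=1.000000:
  k1 = f(0.000000, 1.000000) = 2.110000
  k2 = f(0.290000, 1.611900) = 1.760200
  u ← 1.000000 + (0.29/2)·(2.110000 + 1.760200) = 1.561179
s=0.290000, u=1.561179:
  k1 = f(0.290000, 1.561179) = 1.749548
  k2 = f(0.580000, 2.068548) = 1.498202
  u ← 1.561179 + (0.29/2)·(1.749548 + 1.498202) = 2.032103
u(0.58) ≈ 2.0321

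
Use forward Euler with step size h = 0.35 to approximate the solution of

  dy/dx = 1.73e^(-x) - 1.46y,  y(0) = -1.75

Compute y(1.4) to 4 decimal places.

Euler: y_{n+1} = y_n + h·f(x_n, y_n).
x=0.000000, y=-1.750000: f=4.285000 → y ← -1.750000 + 0.35·4.285000 = -0.250250
x=0.350000, y=-0.250250: f=1.584475 → y ← -0.250250 + 0.35·1.584475 = 0.304316
x=0.700000, y=0.304316: f=0.414791 → y ← 0.304316 + 0.35·0.414791 = 0.449493
x=1.050000, y=0.449493: f=-0.050868 → y ← 0.449493 + 0.35·(-0.050868) = 0.431689
y(1.4) ≈ 0.4317

0.4317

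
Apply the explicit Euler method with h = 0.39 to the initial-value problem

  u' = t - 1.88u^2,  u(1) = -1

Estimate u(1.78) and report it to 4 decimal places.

Euler: u_{n+1} = u_n + h·f(t_n, u_n).
t=1.000000, u=-1.000000: f=-0.880000 → u ← -1.000000 + 0.39·(-0.880000) = -1.343200
t=1.390000, u=-1.343200: f=-2.001870 → u ← -1.343200 + 0.39·(-2.001870) = -2.123929
u(1.78) ≈ -2.1239

-2.1239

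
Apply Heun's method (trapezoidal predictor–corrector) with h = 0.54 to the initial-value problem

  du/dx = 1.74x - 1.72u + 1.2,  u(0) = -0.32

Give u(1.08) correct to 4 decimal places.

1.0936

Heun: k1 = f(x_n, u_n); k2 = f(x_n + h, u_n + h·k1); u_{n+1} = u_n + (h/2)·(k1 + k2).
x=0.000000, u=-0.320000:
  k1 = f(0.000000, -0.320000) = 1.750400
  k2 = f(0.540000, 0.625216) = 1.064228
  u ← -0.320000 + (0.54/2)·(1.750400 + 1.064228) = 0.439950
x=0.540000, u=0.439950:
  k1 = f(0.540000, 0.439950) = 1.382887
  k2 = f(1.080000, 1.186708) = 1.038062
  u ← 0.439950 + (0.54/2)·(1.382887 + 1.038062) = 1.093606
u(1.08) ≈ 1.0936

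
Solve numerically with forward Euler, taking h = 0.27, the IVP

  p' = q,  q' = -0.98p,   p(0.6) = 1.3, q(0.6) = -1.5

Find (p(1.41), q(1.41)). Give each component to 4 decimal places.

Euler on (p,q): p_{n+1} = p_n + h·p', q_{n+1} = q_n + h·q'.
0.600000: (1.300000, -1.500000); f=(-1.500000, -1.274000) → (0.895000, -1.843980)
0.870000: (0.895000, -1.843980); f=(-1.843980, -0.877100) → (0.397125, -2.080797)
1.140000: (0.397125, -2.080797); f=(-2.080797, -0.389183) → (-0.164690, -2.185876)
(p(1.41), q(1.41)) ≈ (-0.1647, -2.1859)

-0.1647, -2.1859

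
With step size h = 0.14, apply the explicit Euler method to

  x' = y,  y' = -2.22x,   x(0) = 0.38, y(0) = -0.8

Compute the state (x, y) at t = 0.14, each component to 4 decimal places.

Euler on (x,y): x_{n+1} = x_n + h·x', y_{n+1} = y_n + h·y'.
0.000000: (0.380000, -0.800000); f=(-0.800000, -0.843600) → (0.268000, -0.918104)
(x(0.14), y(0.14)) ≈ (0.2680, -0.9181)

0.2680, -0.9181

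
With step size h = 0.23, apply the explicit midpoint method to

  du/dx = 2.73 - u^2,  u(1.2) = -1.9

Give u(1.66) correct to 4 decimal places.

-2.9261

Midpoint: k1 = f(x_n, u_n); k2 = f(x_n + h/2, u_n + (h/2)·k1); u_{n+1} = u_n + h·k2.
x=1.200000, u=-1.900000:
  k1 = f(1.200000, -1.900000) = -0.880000
  k2 = f(1.315000, -2.001200) = -1.274801
  u ← -1.900000 + 0.23·(-1.274801) = -2.193204
x=1.430000, u=-2.193204:
  k1 = f(1.430000, -2.193204) = -2.080145
  k2 = f(1.545000, -2.432421) = -3.186672
  u ← -2.193204 + 0.23·(-3.186672) = -2.926139
u(1.66) ≈ -2.9261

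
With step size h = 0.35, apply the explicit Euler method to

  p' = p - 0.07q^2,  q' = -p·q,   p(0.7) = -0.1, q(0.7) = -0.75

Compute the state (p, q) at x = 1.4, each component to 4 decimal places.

Euler on (p,q): p_{n+1} = p_n + h·p', q_{n+1} = q_n + h·q'.
0.700000: (-0.100000, -0.750000); f=(-0.139375, -0.075000) → (-0.148781, -0.776250)
1.050000: (-0.148781, -0.776250); f=(-0.190961, -0.115491) → (-0.215618, -0.816672)
(p(1.4), q(1.4)) ≈ (-0.2156, -0.8167)

-0.2156, -0.8167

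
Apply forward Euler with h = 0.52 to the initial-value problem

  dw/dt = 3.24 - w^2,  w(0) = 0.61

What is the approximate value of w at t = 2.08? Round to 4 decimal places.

Euler: w_{n+1} = w_n + h·f(t_n, w_n).
t=0.000000, w=0.610000: f=2.867900 → w ← 0.610000 + 0.52·2.867900 = 2.101308
t=0.520000, w=2.101308: f=-1.175495 → w ← 2.101308 + 0.52·(-1.175495) = 1.490050
t=1.040000, w=1.490050: f=1.019750 → w ← 1.490050 + 0.52·1.019750 = 2.020320
t=1.560000, w=2.020320: f=-0.841694 → w ← 2.020320 + 0.52·(-0.841694) = 1.582639
w(2.08) ≈ 1.5826

1.5826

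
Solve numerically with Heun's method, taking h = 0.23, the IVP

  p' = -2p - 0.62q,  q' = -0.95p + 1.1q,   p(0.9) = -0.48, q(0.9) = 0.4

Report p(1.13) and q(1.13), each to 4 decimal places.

-0.3686, 0.6143

Heun on (p,q): k1 = f(t_n, state_n); k2 = f(t_n + h, state_n + h·k1); state_{n+1} = state_n + (h/2)·(k1 + k2).
0.900000: (-0.480000, 0.400000)
  k1 = (0.712000, 0.896000)
  predictor → (-0.316240, 0.606080)
  k2 = (0.256710, 0.967116)
  → (-0.368598, 0.614258)
(p(1.13), q(1.13)) ≈ (-0.3686, 0.6143)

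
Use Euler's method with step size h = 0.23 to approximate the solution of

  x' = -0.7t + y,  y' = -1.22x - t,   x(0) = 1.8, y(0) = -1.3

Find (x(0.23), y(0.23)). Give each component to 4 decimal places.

Euler on (x,y): x_{n+1} = x_n + h·x', y_{n+1} = y_n + h·y'.
0.000000: (1.800000, -1.300000); f=(-1.300000, -2.196000) → (1.501000, -1.805080)
(x(0.23), y(0.23)) ≈ (1.5010, -1.8051)

1.5010, -1.8051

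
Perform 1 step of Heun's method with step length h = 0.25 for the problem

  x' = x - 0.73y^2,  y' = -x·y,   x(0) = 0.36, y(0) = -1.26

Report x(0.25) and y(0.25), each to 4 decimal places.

Heun on (x,y): k1 = f(t_n, state_n); k2 = f(t_n + h, state_n + h·k1); state_{n+1} = state_n + (h/2)·(k1 + k2).
0.000000: (0.360000, -1.260000)
  k1 = (-0.798948, 0.453600)
  predictor → (0.160263, -1.146600)
  k2 = (-0.799462, 0.183758)
  → (0.160199, -1.180330)
(x(0.25), y(0.25)) ≈ (0.1602, -1.1803)

0.1602, -1.1803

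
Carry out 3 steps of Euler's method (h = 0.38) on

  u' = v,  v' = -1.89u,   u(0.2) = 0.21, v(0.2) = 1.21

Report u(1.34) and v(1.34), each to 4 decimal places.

Euler on (u,v): u_{n+1} = u_n + h·u', v_{n+1} = v_n + h·v'.
0.200000: (0.210000, 1.210000); f=(1.210000, -0.396900) → (0.669800, 1.059178)
0.580000: (0.669800, 1.059178); f=(1.059178, -1.265922) → (1.072288, 0.578128)
0.960000: (1.072288, 0.578128); f=(0.578128, -2.026624) → (1.291976, -0.191989)
(u(1.34), v(1.34)) ≈ (1.2920, -0.1920)

1.2920, -0.1920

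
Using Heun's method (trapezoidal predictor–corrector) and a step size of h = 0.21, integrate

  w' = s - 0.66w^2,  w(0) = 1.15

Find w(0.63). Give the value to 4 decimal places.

0.9415

Heun: k1 = f(s_n, w_n); k2 = f(s_n + h, w_n + h·k1); w_{n+1} = w_n + (h/2)·(k1 + k2).
s=0.000000, w=1.150000:
  k1 = f(0.000000, 1.150000) = -0.872850
  k2 = f(0.210000, 0.966701) = -0.406778
  w ← 1.150000 + (0.21/2)·(-0.872850 + (-0.406778)) = 1.015639
s=0.210000, w=1.015639:
  k1 = f(0.210000, 1.015639) = -0.470805
  k2 = f(0.420000, 0.916770) = -0.134708
  w ← 1.015639 + (0.21/2)·(-0.470805 + (-0.134708)) = 0.952060
s=0.420000, w=0.952060:
  k1 = f(0.420000, 0.952060) = -0.178236
  k2 = f(0.630000, 0.914631) = 0.077878
  w ← 0.952060 + (0.21/2)·(-0.178236 + 0.077878) = 0.941523
w(0.63) ≈ 0.9415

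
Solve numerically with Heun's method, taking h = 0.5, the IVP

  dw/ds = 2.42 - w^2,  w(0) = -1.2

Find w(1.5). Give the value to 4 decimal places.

Heun: k1 = f(s_n, w_n); k2 = f(s_n + h, w_n + h·k1); w_{n+1} = w_n + (h/2)·(k1 + k2).
s=0.000000, w=-1.200000:
  k1 = f(0.000000, -1.200000) = 0.980000
  k2 = f(0.500000, -0.710000) = 1.915900
  w ← -1.200000 + (0.5/2)·(0.980000 + 1.915900) = -0.476025
s=0.500000, w=-0.476025:
  k1 = f(0.500000, -0.476025) = 2.193400
  k2 = f(1.000000, 0.620675) = 2.034762
  w ← -0.476025 + (0.5/2)·(2.193400 + 2.034762) = 0.581016
s=1.000000, w=0.581016:
  k1 = f(1.000000, 0.581016) = 2.082421
  k2 = f(1.500000, 1.622226) = -0.211617
  w ← 0.581016 + (0.5/2)·(2.082421 + (-0.211617)) = 1.048717
w(1.5) ≈ 1.0487

1.0487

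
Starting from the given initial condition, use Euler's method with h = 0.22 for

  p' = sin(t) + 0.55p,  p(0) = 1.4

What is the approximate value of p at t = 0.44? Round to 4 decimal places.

Euler: p_{n+1} = p_n + h·f(t_n, p_n).
t=0.000000, p=1.400000: f=0.770000 → p ← 1.400000 + 0.22·0.770000 = 1.569400
t=0.220000, p=1.569400: f=1.081400 → p ← 1.569400 + 0.22·1.081400 = 1.807308
p(0.44) ≈ 1.8073

1.8073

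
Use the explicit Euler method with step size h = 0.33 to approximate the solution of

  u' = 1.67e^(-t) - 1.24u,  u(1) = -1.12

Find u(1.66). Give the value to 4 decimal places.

-0.1254

Euler: u_{n+1} = u_n + h·f(t_n, u_n).
t=1.000000, u=-1.120000: f=2.003159 → u ← -1.120000 + 0.33·2.003159 = -0.458958
t=1.330000, u=-0.458958: f=1.010784 → u ← -0.458958 + 0.33·1.010784 = -0.125399
u(1.66) ≈ -0.1254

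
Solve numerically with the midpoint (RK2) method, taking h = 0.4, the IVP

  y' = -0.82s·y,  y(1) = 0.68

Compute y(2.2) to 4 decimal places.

Midpoint: k1 = f(s_n, y_n); k2 = f(s_n + h/2, y_n + (h/2)·k1); y_{n+1} = y_n + h·k2.
s=1.000000, y=0.680000:
  k1 = f(1.000000, 0.680000) = -0.557600
  k2 = f(1.200000, 0.568480) = -0.559384
  y ← 0.680000 + 0.4·(-0.559384) = 0.456246
s=1.400000, y=0.456246:
  k1 = f(1.400000, 0.456246) = -0.523771
  k2 = f(1.600000, 0.351492) = -0.461158
  y ← 0.456246 + 0.4·(-0.461158) = 0.271783
s=1.800000, y=0.271783:
  k1 = f(1.800000, 0.271783) = -0.401152
  k2 = f(2.000000, 0.191553) = -0.314147
  y ← 0.271783 + 0.4·(-0.314147) = 0.146125
y(2.2) ≈ 0.1461

0.1461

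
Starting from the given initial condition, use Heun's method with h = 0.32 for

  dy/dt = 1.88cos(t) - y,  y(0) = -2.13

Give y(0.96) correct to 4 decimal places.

0.0843

Heun: k1 = f(t_n, y_n); k2 = f(t_n + h, y_n + h·k1); y_{n+1} = y_n + (h/2)·(k1 + k2).
t=0.000000, y=-2.130000:
  k1 = f(0.000000, -2.130000) = 4.010000
  k2 = f(0.320000, -0.846800) = 2.631363
  y ← -2.130000 + (0.32/2)·(4.010000 + 2.631363) = -1.067382
t=0.320000, y=-1.067382:
  k1 = f(0.320000, -1.067382) = 2.851945
  k2 = f(0.640000, -0.154760) = 1.662700
  y ← -1.067382 + (0.32/2)·(2.851945 + 1.662700) = -0.345039
t=0.640000, y=-0.345039:
  k1 = f(0.640000, -0.345039) = 1.852979
  k2 = f(0.960000, 0.247914) = 0.830303
  y ← -0.345039 + (0.32/2)·(1.852979 + 0.830303) = 0.084286
y(0.96) ≈ 0.0843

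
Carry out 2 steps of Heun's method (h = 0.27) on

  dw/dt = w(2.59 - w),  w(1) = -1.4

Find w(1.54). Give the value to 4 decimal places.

Heun: k1 = f(t_n, w_n); k2 = f(t_n + h, w_n + h·k1); w_{n+1} = w_n + (h/2)·(k1 + k2).
t=1.000000, w=-1.400000:
  k1 = f(1.000000, -1.400000) = -5.586000
  k2 = f(1.270000, -2.908220) = -15.990033
  w ← -1.400000 + (0.27/2)·(-5.586000 + (-15.990033)) = -4.312765
t=1.270000, w=-4.312765:
  k1 = f(1.270000, -4.312765) = -29.769998
  k2 = f(1.540000, -12.350664) = -184.527118
  w ← -4.312765 + (0.27/2)·(-29.769998 + (-184.527118)) = -33.242875
w(1.54) ≈ -33.2429

-33.2429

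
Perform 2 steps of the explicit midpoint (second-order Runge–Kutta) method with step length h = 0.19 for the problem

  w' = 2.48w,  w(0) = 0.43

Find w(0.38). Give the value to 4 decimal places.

1.0765

Midpoint: k1 = f(t_n, w_n); k2 = f(t_n + h/2, w_n + (h/2)·k1); w_{n+1} = w_n + h·k2.
t=0.000000, w=0.430000:
  k1 = f(0.000000, 0.430000) = 1.066400
  k2 = f(0.095000, 0.531308) = 1.317644
  w ← 0.430000 + 0.19·1.317644 = 0.680352
t=0.190000, w=0.680352:
  k1 = f(0.190000, 0.680352) = 1.687274
  k2 = f(0.285000, 0.840643) = 2.084795
  w ← 0.680352 + 0.19·2.084795 = 1.076463
w(0.38) ≈ 1.0765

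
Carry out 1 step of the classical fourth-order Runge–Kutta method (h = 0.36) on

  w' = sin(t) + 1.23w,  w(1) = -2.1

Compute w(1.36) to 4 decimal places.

-2.8555

RK4: k1 = f(t_n, w_n); k2 = f(t_n + h/2, w_n + (h/2)·k1); k3 = f(t_n + h/2, w_n + (h/2)·k2); k4 = f(t_n + h, w_n + h·k3); w_{n+1} = w_n + (h/6)·(k1 + 2k2 + 2k3 + k4).
t=1.000000, w=-2.100000:
  k1 = f(1.000000, -2.100000) = -1.741529
  k2 = f(1.180000, -2.413475) = -2.043969
  k3 = f(1.180000, -2.467914) = -2.110929
  k4 = f(1.360000, -2.859934) = -2.539855
  w ← -2.100000 + (0.36/6)·(k1 + 2k2 + 2k3 + k4) = -2.855471
w(1.36) ≈ -2.8555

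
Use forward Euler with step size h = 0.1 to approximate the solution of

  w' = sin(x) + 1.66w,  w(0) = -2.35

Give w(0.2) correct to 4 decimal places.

-3.1850

Euler: w_{n+1} = w_n + h·f(x_n, w_n).
x=0.000000, w=-2.350000: f=-3.901000 → w ← -2.350000 + 0.1·(-3.901000) = -2.740100
x=0.100000, w=-2.740100: f=-4.448733 → w ← -2.740100 + 0.1·(-4.448733) = -3.184973
w(0.2) ≈ -3.1850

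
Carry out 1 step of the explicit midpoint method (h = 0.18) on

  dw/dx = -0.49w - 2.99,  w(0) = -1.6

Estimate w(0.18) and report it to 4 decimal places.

Midpoint: k1 = f(x_n, w_n); k2 = f(x_n + h/2, w_n + (h/2)·k1); w_{n+1} = w_n + h·k2.
x=0.000000, w=-1.600000:
  k1 = f(0.000000, -1.600000) = -2.206000
  k2 = f(0.090000, -1.798540) = -2.108715
  w ← -1.600000 + 0.18·(-2.108715) = -1.979569
w(0.18) ≈ -1.9796

-1.9796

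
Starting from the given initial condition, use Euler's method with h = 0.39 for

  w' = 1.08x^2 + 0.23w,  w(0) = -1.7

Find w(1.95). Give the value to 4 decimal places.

Euler: w_{n+1} = w_n + h·f(x_n, w_n).
x=0.000000, w=-1.700000: f=-0.391000 → w ← -1.700000 + 0.39·(-0.391000) = -1.852490
x=0.390000, w=-1.852490: f=-0.261805 → w ← -1.852490 + 0.39·(-0.261805) = -1.954594
x=0.780000, w=-1.954594: f=0.207515 → w ← -1.954594 + 0.39·0.207515 = -1.873663
x=1.170000, w=-1.873663: f=1.047470 → w ← -1.873663 + 0.39·1.047470 = -1.465150
x=1.560000, w=-1.465150: f=2.291304 → w ← -1.465150 + 0.39·2.291304 = -0.571541
w(1.95) ≈ -0.5715

-0.5715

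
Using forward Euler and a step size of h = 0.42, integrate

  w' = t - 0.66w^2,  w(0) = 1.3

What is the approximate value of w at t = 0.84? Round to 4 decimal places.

0.8163

Euler: w_{n+1} = w_n + h·f(t_n, w_n).
t=0.000000, w=1.300000: f=-1.115400 → w ← 1.300000 + 0.42·(-1.115400) = 0.831532
t=0.420000, w=0.831532: f=-0.036354 → w ← 0.831532 + 0.42·(-0.036354) = 0.816263
w(0.84) ≈ 0.8163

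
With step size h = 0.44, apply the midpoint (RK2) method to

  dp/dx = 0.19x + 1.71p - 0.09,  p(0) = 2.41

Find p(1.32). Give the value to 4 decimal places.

Midpoint: k1 = f(x_n, p_n); k2 = f(x_n + h/2, p_n + (h/2)·k1); p_{n+1} = p_n + h·k2.
x=0.000000, p=2.410000:
  k1 = f(0.000000, 2.410000) = 4.031100
  k2 = f(0.220000, 3.296842) = 5.589400
  p ← 2.410000 + 0.44·5.589400 = 4.869336
x=0.440000, p=4.869336:
  k1 = f(0.440000, 4.869336) = 8.320164
  k2 = f(0.660000, 6.699772) = 11.492010
  p ← 4.869336 + 0.44·11.492010 = 9.925820
x=0.880000, p=9.925820:
  k1 = f(0.880000, 9.925820) = 17.050353
  k2 = f(1.100000, 13.676898) = 23.506496
  p ← 9.925820 + 0.44·23.506496 = 20.268679
p(1.32) ≈ 20.2687

20.2687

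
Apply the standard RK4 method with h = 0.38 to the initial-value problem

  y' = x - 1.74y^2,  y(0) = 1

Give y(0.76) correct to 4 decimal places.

0.6175

RK4: k1 = f(x_n, y_n); k2 = f(x_n + h/2, y_n + (h/2)·k1); k3 = f(x_n + h/2, y_n + (h/2)·k2); k4 = f(x_n + h, y_n + h·k3); y_{n+1} = y_n + (h/6)·(k1 + 2k2 + 2k3 + k4).
x=0.000000, y=1.000000:
  k1 = f(0.000000, 1.000000) = -1.740000
  k2 = f(0.190000, 0.669400) = -0.589688
  k3 = f(0.190000, 0.887959) = -1.181941
  k4 = f(0.380000, 0.550862) = -0.148002
  y ← 1.000000 + (0.38/6)·(k1 + 2k2 + 2k3 + k4) = 0.656020
x=0.380000, y=0.656020:
  k1 = f(0.380000, 0.656020) = -0.368831
  k2 = f(0.570000, 0.585942) = -0.027392
  k3 = f(0.570000, 0.650816) = -0.166997
  k4 = f(0.760000, 0.592562) = 0.149035
  y ← 0.656020 + (0.38/6)·(k1 + 2k2 + 2k3 + k4) = 0.617477
y(0.76) ≈ 0.6175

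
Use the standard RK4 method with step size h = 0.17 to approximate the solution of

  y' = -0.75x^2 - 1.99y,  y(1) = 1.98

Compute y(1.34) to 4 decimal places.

0.7429

RK4: k1 = f(x_n, y_n); k2 = f(x_n + h/2, y_n + (h/2)·k1); k3 = f(x_n + h/2, y_n + (h/2)·k2); k4 = f(x_n + h, y_n + h·k3); y_{n+1} = y_n + (h/6)·(k1 + 2k2 + 2k3 + k4).
x=1.000000, y=1.980000:
  k1 = f(1.000000, 1.980000) = -4.690200
  k2 = f(1.085000, 1.581333) = -4.029771
  k3 = f(1.085000, 1.637469) = -4.141483
  k4 = f(1.170000, 1.275948) = -3.565811
  y ← 1.980000 + (0.17/6)·(k1 + 2k2 + 2k3 + k4) = 1.283042
x=1.170000, y=1.283042:
  k1 = f(1.170000, 1.283042) = -3.579928
  k2 = f(1.255000, 0.978748) = -3.128977
  k3 = f(1.255000, 1.017079) = -3.205256
  k4 = f(1.340000, 0.738148) = -2.815615
  y ← 1.283042 + (0.17/6)·(k1 + 2k2 + 2k3 + k4) = 0.742895
y(1.34) ≈ 0.7429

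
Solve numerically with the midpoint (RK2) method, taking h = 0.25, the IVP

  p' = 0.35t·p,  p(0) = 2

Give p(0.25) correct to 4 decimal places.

2.0219

Midpoint: k1 = f(t_n, p_n); k2 = f(t_n + h/2, p_n + (h/2)·k1); p_{n+1} = p_n + h·k2.
t=0.000000, p=2.000000:
  k1 = f(0.000000, 2.000000) = 0.000000
  k2 = f(0.125000, 2.000000) = 0.087500
  p ← 2.000000 + 0.25·0.087500 = 2.021875
p(0.25) ≈ 2.0219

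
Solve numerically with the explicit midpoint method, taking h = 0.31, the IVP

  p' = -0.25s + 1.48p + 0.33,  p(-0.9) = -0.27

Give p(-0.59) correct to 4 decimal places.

-0.2228

Midpoint: k1 = f(s_n, p_n); k2 = f(s_n + h/2, p_n + (h/2)·k1); p_{n+1} = p_n + h·k2.
s=-0.900000, p=-0.270000:
  k1 = f(-0.900000, -0.270000) = 0.155400
  k2 = f(-0.745000, -0.245913) = 0.152299
  p ← -0.270000 + 0.31·0.152299 = -0.222787
p(-0.59) ≈ -0.2228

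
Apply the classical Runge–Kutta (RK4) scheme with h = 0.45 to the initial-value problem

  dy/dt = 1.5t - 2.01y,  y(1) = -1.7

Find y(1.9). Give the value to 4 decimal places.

0.6993

RK4: k1 = f(t_n, y_n); k2 = f(t_n + h/2, y_n + (h/2)·k1); k3 = f(t_n + h/2, y_n + (h/2)·k2); k4 = f(t_n + h, y_n + h·k3); y_{n+1} = y_n + (h/6)·(k1 + 2k2 + 2k3 + k4).
t=1.000000, y=-1.700000:
  k1 = f(1.000000, -1.700000) = 4.917000
  k2 = f(1.225000, -0.593675) = 3.030787
  k3 = f(1.225000, -1.018073) = 3.883827
  k4 = f(1.450000, 0.047722) = 2.079079
  y ← -1.700000 + (0.45/6)·(k1 + 2k2 + 2k3 + k4) = -0.138102
t=1.450000, y=-0.138102:
  k1 = f(1.450000, -0.138102) = 2.452585
  k2 = f(1.675000, 0.413730) = 1.680904
  k3 = f(1.675000, 0.240101) = 2.029897
  k4 = f(1.900000, 0.775351) = 1.291544
  y ← -0.138102 + (0.45/6)·(k1 + 2k2 + 2k3 + k4) = 0.699328
y(1.9) ≈ 0.6993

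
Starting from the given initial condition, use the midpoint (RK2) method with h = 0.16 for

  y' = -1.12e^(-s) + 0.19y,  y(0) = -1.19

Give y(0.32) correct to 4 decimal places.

Midpoint: k1 = f(s_n, y_n); k2 = f(s_n + h/2, y_n + (h/2)·k1); y_{n+1} = y_n + h·k2.
s=0.000000, y=-1.190000:
  k1 = f(0.000000, -1.190000) = -1.346100
  k2 = f(0.080000, -1.297688) = -1.280451
  y ← -1.190000 + 0.16·(-1.280451) = -1.394872
s=0.160000, y=-1.394872:
  k1 = f(0.160000, -1.394872) = -1.219427
  k2 = f(0.240000, -1.492426) = -1.164584
  y ← -1.394872 + 0.16·(-1.164584) = -1.581206
y(0.32) ≈ -1.5812

-1.5812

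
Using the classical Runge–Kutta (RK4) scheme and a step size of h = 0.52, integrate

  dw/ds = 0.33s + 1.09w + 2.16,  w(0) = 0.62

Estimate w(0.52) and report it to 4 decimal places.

2.6569

RK4: k1 = f(s_n, w_n); k2 = f(s_n + h/2, w_n + (h/2)·k1); k3 = f(s_n + h/2, w_n + (h/2)·k2); k4 = f(s_n + h, w_n + h·k3); w_{n+1} = w_n + (h/6)·(k1 + 2k2 + 2k3 + k4).
s=0.000000, w=0.620000:
  k1 = f(0.000000, 0.620000) = 2.835800
  k2 = f(0.260000, 1.357308) = 3.725266
  k3 = f(0.260000, 1.588569) = 3.977340
  k4 = f(0.520000, 2.688217) = 5.261756
  w ← 0.620000 + (0.52/6)·(k1 + 2k2 + 2k3 + k4) = 2.656907
w(0.52) ≈ 2.6569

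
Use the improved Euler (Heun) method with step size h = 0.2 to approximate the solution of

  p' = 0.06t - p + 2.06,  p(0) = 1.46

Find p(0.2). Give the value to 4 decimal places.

Heun: k1 = f(t_n, p_n); k2 = f(t_n + h, p_n + h·k1); p_{n+1} = p_n + (h/2)·(k1 + k2).
t=0.000000, p=1.460000:
  k1 = f(0.000000, 1.460000) = 0.600000
  k2 = f(0.200000, 1.580000) = 0.492000
  p ← 1.460000 + (0.2/2)·(0.600000 + 0.492000) = 1.569200
p(0.2) ≈ 1.5692

1.5692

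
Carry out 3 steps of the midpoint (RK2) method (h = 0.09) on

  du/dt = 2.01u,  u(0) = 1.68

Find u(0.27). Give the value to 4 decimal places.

2.8832

Midpoint: k1 = f(t_n, u_n); k2 = f(t_n + h/2, u_n + (h/2)·k1); u_{n+1} = u_n + h·k2.
t=0.000000, u=1.680000:
  k1 = f(0.000000, 1.680000) = 3.376800
  k2 = f(0.045000, 1.831956) = 3.682232
  u ← 1.680000 + 0.09·3.682232 = 2.011401
t=0.090000, u=2.011401:
  k1 = f(0.090000, 2.011401) = 4.042916
  k2 = f(0.135000, 2.193332) = 4.408597
  u ← 2.011401 + 0.09·4.408597 = 2.408175
t=0.180000, u=2.408175:
  k1 = f(0.180000, 2.408175) = 4.840431
  k2 = f(0.225000, 2.625994) = 5.278248
  u ← 2.408175 + 0.09·5.278248 = 2.883217
u(0.27) ≈ 2.8832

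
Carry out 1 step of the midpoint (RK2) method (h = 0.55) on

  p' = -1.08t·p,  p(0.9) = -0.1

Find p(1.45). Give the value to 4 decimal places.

Midpoint: k1 = f(t_n, p_n); k2 = f(t_n + h/2, p_n + (h/2)·k1); p_{n+1} = p_n + h·k2.
t=0.900000, p=-0.100000:
  k1 = f(0.900000, -0.100000) = 0.097200
  k2 = f(1.175000, -0.073270) = 0.092980
  p ← -0.100000 + 0.55·0.092980 = -0.048861
p(1.45) ≈ -0.0489

-0.0489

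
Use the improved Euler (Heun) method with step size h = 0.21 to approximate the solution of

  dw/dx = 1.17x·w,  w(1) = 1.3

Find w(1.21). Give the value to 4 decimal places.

1.7004

Heun: k1 = f(x_n, w_n); k2 = f(x_n + h, w_n + h·k1); w_{n+1} = w_n + (h/2)·(k1 + k2).
x=1.000000, w=1.300000:
  k1 = f(1.000000, 1.300000) = 1.521000
  k2 = f(1.210000, 1.619410) = 2.292599
  w ← 1.300000 + (0.21/2)·(1.521000 + 2.292599) = 1.700428
w(1.21) ≈ 1.7004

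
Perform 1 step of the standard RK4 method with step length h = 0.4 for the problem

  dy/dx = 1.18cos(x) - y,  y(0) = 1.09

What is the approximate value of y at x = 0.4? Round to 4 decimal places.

1.1083

RK4: k1 = f(x_n, y_n); k2 = f(x_n + h/2, y_n + (h/2)·k1); k3 = f(x_n + h/2, y_n + (h/2)·k2); k4 = f(x_n + h, y_n + h·k3); y_{n+1} = y_n + (h/6)·(k1 + 2k2 + 2k3 + k4).
x=0.000000, y=1.090000:
  k1 = f(0.000000, 1.090000) = 0.090000
  k2 = f(0.200000, 1.108000) = 0.048479
  k3 = f(0.200000, 1.099696) = 0.056783
  k4 = f(0.400000, 1.112713) = -0.025861
  y ← 1.090000 + (0.4/6)·(k1 + 2k2 + 2k3 + k4) = 1.108311
y(0.4) ≈ 1.1083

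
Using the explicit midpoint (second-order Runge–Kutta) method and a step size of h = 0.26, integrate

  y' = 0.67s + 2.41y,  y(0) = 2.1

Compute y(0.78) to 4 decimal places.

13.0875

Midpoint: k1 = f(s_n, y_n); k2 = f(s_n + h/2, y_n + (h/2)·k1); y_{n+1} = y_n + h·k2.
s=0.000000, y=2.100000:
  k1 = f(0.000000, 2.100000) = 5.061000
  k2 = f(0.130000, 2.757930) = 6.733711
  y ← 2.100000 + 0.26·6.733711 = 3.850765
s=0.260000, y=3.850765:
  k1 = f(0.260000, 3.850765) = 9.454544
  k2 = f(0.390000, 5.079856) = 12.503752
  y ← 3.850765 + 0.26·12.503752 = 7.101740
s=0.520000, y=7.101740:
  k1 = f(0.520000, 7.101740) = 17.463594
  k2 = f(0.650000, 9.372008) = 23.022039
  y ← 7.101740 + 0.26·23.022039 = 13.087471
y(0.78) ≈ 13.0875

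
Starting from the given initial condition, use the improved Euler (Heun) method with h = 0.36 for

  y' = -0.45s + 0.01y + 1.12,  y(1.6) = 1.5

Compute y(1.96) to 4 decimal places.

1.6205

Heun: k1 = f(s_n, y_n); k2 = f(s_n + h, y_n + h·k1); y_{n+1} = y_n + (h/2)·(k1 + k2).
s=1.600000, y=1.500000:
  k1 = f(1.600000, 1.500000) = 0.415000
  k2 = f(1.960000, 1.649400) = 0.254494
  y ← 1.500000 + (0.36/2)·(0.415000 + 0.254494) = 1.620509
y(1.96) ≈ 1.6205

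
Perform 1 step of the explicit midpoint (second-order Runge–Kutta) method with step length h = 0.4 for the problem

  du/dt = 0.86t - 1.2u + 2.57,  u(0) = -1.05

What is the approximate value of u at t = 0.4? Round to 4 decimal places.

0.1831

Midpoint: k1 = f(t_n, u_n); k2 = f(t_n + h/2, u_n + (h/2)·k1); u_{n+1} = u_n + h·k2.
t=0.000000, u=-1.050000:
  k1 = f(0.000000, -1.050000) = 3.830000
  k2 = f(0.200000, -0.284000) = 3.082800
  u ← -1.050000 + 0.4·3.082800 = 0.183120
u(0.4) ≈ 0.1831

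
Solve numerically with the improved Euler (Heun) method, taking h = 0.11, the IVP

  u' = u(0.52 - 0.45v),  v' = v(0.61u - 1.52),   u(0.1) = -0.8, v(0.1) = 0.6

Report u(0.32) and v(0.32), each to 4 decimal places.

-0.8552, 0.3861

Heun on (u,v): k1 = f(t_n, state_n); k2 = f(t_n + h, state_n + h·k1); state_{n+1} = state_n + (h/2)·(k1 + k2).
0.100000: (-0.800000, 0.600000)
  k1 = (-0.200000, -1.204800)
  predictor → (-0.822000, 0.467472)
  k2 = (-0.254522, -0.944957)
  → (-0.824999, 0.481763)
0.210000: (-0.824999, 0.481763)
  k1 = (-0.250145, -0.974727)
  predictor → (-0.852515, 0.374543)
  k2 = (-0.299621, -0.764081)
  → (-0.855236, 0.386129)
(u(0.32), v(0.32)) ≈ (-0.8552, 0.3861)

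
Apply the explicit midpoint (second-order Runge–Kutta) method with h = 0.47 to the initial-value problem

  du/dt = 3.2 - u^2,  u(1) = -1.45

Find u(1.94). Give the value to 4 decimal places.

Midpoint: k1 = f(t_n, u_n); k2 = f(t_n + h/2, u_n + (h/2)·k1); u_{n+1} = u_n + h·k2.
t=1.000000, u=-1.450000:
  k1 = f(1.000000, -1.450000) = 1.097500
  k2 = f(1.235000, -1.192087) = 1.778927
  u ← -1.450000 + 0.47·1.778927 = -0.613904
t=1.470000, u=-0.613904:
  k1 = f(1.470000, -0.613904) = 2.823122
  k2 = f(1.705000, 0.049529) = 3.197547
  u ← -0.613904 + 0.47·3.197547 = 0.888943
u(1.94) ≈ 0.8889

0.8889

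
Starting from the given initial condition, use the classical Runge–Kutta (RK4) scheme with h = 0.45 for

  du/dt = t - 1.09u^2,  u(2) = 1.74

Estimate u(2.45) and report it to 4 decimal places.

1.5300

RK4: k1 = f(t_n, u_n); k2 = f(t_n + h/2, u_n + (h/2)·k1); k3 = f(t_n + h/2, u_n + (h/2)·k2); k4 = f(t_n + h, u_n + h·k3); u_{n+1} = u_n + (h/6)·(k1 + 2k2 + 2k3 + k4).
t=2.000000, u=1.740000:
  k1 = f(2.000000, 1.740000) = -1.300084
  k2 = f(2.225000, 1.447481) = -0.058770
  k3 = f(2.225000, 1.726777) = -1.025116
  k4 = f(2.450000, 1.278698) = 0.667776
  u ← 1.740000 + (0.45/6)·(k1 + 2k2 + 2k3 + k4) = 1.529994
u(2.45) ≈ 1.5300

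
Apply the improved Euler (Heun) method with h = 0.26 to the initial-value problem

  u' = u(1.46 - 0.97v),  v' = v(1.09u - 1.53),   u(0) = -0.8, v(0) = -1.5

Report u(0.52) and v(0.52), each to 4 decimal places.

Heun on (u,v): k1 = f(s_n, state_n); k2 = f(s_n + h, state_n + h·k1); state_{n+1} = state_n + (h/2)·(k1 + k2).
0.000000: (-0.800000, -1.500000)
  k1 = (-2.332000, 3.603000)
  predictor → (-1.406320, -0.563220)
  k2 = (-2.821533, 1.725080)
  → (-1.469959, -0.807350)
0.260000: (-1.469959, -0.807350)
  k1 = (-3.297308, 2.528825)
  predictor → (-2.327259, -0.149855)
  k2 = (-3.736088, 0.609417)
  → (-2.384301, -0.399378)
(u(0.52), v(0.52)) ≈ (-2.3843, -0.3994)

-2.3843, -0.3994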